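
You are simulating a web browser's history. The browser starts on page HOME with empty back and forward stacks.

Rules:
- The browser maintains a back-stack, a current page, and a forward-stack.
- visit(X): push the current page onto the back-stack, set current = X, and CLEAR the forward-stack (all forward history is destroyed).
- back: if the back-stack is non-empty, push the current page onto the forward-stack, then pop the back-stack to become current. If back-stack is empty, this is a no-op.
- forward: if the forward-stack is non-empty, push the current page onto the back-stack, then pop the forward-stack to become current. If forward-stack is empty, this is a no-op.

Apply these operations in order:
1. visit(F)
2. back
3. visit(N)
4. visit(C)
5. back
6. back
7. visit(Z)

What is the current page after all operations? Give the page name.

Answer: Z

Derivation:
After 1 (visit(F)): cur=F back=1 fwd=0
After 2 (back): cur=HOME back=0 fwd=1
After 3 (visit(N)): cur=N back=1 fwd=0
After 4 (visit(C)): cur=C back=2 fwd=0
After 5 (back): cur=N back=1 fwd=1
After 6 (back): cur=HOME back=0 fwd=2
After 7 (visit(Z)): cur=Z back=1 fwd=0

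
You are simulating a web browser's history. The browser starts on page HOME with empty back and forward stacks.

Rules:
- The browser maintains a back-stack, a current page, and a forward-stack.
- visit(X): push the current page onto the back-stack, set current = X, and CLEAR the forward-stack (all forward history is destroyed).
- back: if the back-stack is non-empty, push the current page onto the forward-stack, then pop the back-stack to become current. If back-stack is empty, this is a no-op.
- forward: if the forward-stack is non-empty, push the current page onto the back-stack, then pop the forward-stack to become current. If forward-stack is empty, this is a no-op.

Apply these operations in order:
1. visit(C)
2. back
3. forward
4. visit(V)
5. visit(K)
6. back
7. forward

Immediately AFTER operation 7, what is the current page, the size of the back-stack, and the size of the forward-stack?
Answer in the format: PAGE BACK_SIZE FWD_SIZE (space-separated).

After 1 (visit(C)): cur=C back=1 fwd=0
After 2 (back): cur=HOME back=0 fwd=1
After 3 (forward): cur=C back=1 fwd=0
After 4 (visit(V)): cur=V back=2 fwd=0
After 5 (visit(K)): cur=K back=3 fwd=0
After 6 (back): cur=V back=2 fwd=1
After 7 (forward): cur=K back=3 fwd=0

K 3 0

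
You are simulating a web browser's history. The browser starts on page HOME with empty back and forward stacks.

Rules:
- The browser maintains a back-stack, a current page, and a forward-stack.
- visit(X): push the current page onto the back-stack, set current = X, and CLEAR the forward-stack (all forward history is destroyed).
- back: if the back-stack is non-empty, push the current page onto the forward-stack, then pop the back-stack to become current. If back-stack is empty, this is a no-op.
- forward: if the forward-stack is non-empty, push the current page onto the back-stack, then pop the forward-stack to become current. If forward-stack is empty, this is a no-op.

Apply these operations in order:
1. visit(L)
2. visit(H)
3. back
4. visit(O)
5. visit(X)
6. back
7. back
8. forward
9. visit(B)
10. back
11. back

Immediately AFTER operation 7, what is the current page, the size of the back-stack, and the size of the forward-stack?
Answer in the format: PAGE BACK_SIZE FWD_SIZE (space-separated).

After 1 (visit(L)): cur=L back=1 fwd=0
After 2 (visit(H)): cur=H back=2 fwd=0
After 3 (back): cur=L back=1 fwd=1
After 4 (visit(O)): cur=O back=2 fwd=0
After 5 (visit(X)): cur=X back=3 fwd=0
After 6 (back): cur=O back=2 fwd=1
After 7 (back): cur=L back=1 fwd=2

L 1 2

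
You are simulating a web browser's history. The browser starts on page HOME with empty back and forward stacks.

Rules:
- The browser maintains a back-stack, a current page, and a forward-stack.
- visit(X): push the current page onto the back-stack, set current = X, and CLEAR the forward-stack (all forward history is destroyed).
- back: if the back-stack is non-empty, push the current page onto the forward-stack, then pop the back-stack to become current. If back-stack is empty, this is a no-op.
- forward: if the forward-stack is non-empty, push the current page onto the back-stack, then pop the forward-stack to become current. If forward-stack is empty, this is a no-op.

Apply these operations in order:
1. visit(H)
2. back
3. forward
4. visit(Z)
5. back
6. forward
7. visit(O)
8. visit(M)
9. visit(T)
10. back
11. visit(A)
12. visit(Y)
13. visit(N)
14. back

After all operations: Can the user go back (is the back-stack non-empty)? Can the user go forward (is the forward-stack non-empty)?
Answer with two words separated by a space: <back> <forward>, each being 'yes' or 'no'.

Answer: yes yes

Derivation:
After 1 (visit(H)): cur=H back=1 fwd=0
After 2 (back): cur=HOME back=0 fwd=1
After 3 (forward): cur=H back=1 fwd=0
After 4 (visit(Z)): cur=Z back=2 fwd=0
After 5 (back): cur=H back=1 fwd=1
After 6 (forward): cur=Z back=2 fwd=0
After 7 (visit(O)): cur=O back=3 fwd=0
After 8 (visit(M)): cur=M back=4 fwd=0
After 9 (visit(T)): cur=T back=5 fwd=0
After 10 (back): cur=M back=4 fwd=1
After 11 (visit(A)): cur=A back=5 fwd=0
After 12 (visit(Y)): cur=Y back=6 fwd=0
After 13 (visit(N)): cur=N back=7 fwd=0
After 14 (back): cur=Y back=6 fwd=1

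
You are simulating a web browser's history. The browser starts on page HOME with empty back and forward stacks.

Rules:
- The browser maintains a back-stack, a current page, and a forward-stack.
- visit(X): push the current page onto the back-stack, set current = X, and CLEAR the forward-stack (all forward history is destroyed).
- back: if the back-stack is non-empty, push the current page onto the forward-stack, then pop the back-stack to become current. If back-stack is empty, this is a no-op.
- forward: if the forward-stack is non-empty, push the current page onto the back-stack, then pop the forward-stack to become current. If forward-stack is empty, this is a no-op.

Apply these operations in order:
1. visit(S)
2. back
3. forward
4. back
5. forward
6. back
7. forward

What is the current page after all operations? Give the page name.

Answer: S

Derivation:
After 1 (visit(S)): cur=S back=1 fwd=0
After 2 (back): cur=HOME back=0 fwd=1
After 3 (forward): cur=S back=1 fwd=0
After 4 (back): cur=HOME back=0 fwd=1
After 5 (forward): cur=S back=1 fwd=0
After 6 (back): cur=HOME back=0 fwd=1
After 7 (forward): cur=S back=1 fwd=0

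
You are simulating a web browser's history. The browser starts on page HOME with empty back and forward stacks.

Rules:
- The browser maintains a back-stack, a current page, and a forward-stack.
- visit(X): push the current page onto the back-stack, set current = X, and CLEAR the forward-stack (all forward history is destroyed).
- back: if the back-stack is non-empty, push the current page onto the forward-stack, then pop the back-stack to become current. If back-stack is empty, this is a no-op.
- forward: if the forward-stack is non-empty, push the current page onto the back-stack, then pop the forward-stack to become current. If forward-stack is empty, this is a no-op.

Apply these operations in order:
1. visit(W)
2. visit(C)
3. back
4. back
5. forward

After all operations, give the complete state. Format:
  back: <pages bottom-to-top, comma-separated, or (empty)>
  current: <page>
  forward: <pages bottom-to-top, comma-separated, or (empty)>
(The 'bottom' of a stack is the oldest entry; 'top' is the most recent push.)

Answer: back: HOME
current: W
forward: C

Derivation:
After 1 (visit(W)): cur=W back=1 fwd=0
After 2 (visit(C)): cur=C back=2 fwd=0
After 3 (back): cur=W back=1 fwd=1
After 4 (back): cur=HOME back=0 fwd=2
After 5 (forward): cur=W back=1 fwd=1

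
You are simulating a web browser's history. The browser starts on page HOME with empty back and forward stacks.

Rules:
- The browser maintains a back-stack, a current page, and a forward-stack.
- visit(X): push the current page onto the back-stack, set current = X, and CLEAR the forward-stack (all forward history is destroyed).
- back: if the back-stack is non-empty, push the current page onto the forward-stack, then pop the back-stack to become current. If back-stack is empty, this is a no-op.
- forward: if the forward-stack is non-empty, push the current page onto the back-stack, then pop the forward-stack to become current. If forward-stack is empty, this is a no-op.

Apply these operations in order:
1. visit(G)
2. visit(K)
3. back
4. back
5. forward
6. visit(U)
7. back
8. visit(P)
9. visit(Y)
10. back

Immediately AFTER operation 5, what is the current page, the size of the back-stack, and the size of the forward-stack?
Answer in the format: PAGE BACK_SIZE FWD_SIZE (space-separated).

After 1 (visit(G)): cur=G back=1 fwd=0
After 2 (visit(K)): cur=K back=2 fwd=0
After 3 (back): cur=G back=1 fwd=1
After 4 (back): cur=HOME back=0 fwd=2
After 5 (forward): cur=G back=1 fwd=1

G 1 1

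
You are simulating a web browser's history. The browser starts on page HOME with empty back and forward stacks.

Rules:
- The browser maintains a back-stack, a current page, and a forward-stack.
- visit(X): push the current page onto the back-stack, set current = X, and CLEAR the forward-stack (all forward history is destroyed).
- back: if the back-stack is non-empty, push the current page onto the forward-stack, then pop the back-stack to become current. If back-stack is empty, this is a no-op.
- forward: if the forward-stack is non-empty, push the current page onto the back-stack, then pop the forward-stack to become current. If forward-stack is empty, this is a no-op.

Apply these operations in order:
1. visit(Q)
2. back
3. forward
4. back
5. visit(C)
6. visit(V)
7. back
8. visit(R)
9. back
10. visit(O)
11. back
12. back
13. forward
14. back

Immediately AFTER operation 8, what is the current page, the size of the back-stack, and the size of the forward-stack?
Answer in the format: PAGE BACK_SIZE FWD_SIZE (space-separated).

After 1 (visit(Q)): cur=Q back=1 fwd=0
After 2 (back): cur=HOME back=0 fwd=1
After 3 (forward): cur=Q back=1 fwd=0
After 4 (back): cur=HOME back=0 fwd=1
After 5 (visit(C)): cur=C back=1 fwd=0
After 6 (visit(V)): cur=V back=2 fwd=0
After 7 (back): cur=C back=1 fwd=1
After 8 (visit(R)): cur=R back=2 fwd=0

R 2 0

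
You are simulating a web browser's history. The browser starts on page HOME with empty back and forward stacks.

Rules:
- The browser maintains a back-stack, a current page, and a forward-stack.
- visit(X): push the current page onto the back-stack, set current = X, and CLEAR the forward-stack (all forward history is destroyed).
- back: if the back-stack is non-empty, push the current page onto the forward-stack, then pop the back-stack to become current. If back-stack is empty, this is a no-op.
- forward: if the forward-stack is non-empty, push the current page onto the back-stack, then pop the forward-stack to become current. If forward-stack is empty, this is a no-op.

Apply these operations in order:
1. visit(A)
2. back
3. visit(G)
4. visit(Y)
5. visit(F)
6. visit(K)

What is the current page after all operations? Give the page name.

Answer: K

Derivation:
After 1 (visit(A)): cur=A back=1 fwd=0
After 2 (back): cur=HOME back=0 fwd=1
After 3 (visit(G)): cur=G back=1 fwd=0
After 4 (visit(Y)): cur=Y back=2 fwd=0
After 5 (visit(F)): cur=F back=3 fwd=0
After 6 (visit(K)): cur=K back=4 fwd=0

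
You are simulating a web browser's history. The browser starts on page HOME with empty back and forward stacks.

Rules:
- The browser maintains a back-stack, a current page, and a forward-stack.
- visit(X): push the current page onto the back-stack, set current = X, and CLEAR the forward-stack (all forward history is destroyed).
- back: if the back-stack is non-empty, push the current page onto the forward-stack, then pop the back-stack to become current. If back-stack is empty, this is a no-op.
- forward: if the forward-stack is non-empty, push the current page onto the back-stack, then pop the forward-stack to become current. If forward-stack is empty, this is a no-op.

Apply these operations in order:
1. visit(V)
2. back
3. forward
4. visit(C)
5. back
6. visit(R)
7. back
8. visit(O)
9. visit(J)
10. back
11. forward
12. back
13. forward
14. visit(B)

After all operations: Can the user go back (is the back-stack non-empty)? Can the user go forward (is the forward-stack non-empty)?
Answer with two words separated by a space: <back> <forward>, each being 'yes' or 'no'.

After 1 (visit(V)): cur=V back=1 fwd=0
After 2 (back): cur=HOME back=0 fwd=1
After 3 (forward): cur=V back=1 fwd=0
After 4 (visit(C)): cur=C back=2 fwd=0
After 5 (back): cur=V back=1 fwd=1
After 6 (visit(R)): cur=R back=2 fwd=0
After 7 (back): cur=V back=1 fwd=1
After 8 (visit(O)): cur=O back=2 fwd=0
After 9 (visit(J)): cur=J back=3 fwd=0
After 10 (back): cur=O back=2 fwd=1
After 11 (forward): cur=J back=3 fwd=0
After 12 (back): cur=O back=2 fwd=1
After 13 (forward): cur=J back=3 fwd=0
After 14 (visit(B)): cur=B back=4 fwd=0

Answer: yes no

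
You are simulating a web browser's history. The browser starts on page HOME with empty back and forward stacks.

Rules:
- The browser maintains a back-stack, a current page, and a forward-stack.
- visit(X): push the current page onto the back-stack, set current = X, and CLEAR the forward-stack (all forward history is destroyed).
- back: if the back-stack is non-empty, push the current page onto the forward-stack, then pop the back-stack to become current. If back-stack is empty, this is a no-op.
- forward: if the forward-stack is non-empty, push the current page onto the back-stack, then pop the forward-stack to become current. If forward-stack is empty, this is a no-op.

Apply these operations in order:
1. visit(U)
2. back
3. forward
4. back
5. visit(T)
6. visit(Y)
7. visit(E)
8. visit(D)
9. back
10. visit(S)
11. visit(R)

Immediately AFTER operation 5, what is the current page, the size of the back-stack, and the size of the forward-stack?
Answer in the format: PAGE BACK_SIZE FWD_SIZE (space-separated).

After 1 (visit(U)): cur=U back=1 fwd=0
After 2 (back): cur=HOME back=0 fwd=1
After 3 (forward): cur=U back=1 fwd=0
After 4 (back): cur=HOME back=0 fwd=1
After 5 (visit(T)): cur=T back=1 fwd=0

T 1 0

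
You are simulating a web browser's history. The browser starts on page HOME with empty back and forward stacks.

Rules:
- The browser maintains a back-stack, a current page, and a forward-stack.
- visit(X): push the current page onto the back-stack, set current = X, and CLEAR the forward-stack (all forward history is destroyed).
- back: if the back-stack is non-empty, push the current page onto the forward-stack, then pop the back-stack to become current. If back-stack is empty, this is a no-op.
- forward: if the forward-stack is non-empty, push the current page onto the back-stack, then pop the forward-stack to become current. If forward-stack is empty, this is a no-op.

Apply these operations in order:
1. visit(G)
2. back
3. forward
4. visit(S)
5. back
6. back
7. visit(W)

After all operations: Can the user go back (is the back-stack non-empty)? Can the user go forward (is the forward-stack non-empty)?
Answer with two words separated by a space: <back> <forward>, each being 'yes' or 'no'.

Answer: yes no

Derivation:
After 1 (visit(G)): cur=G back=1 fwd=0
After 2 (back): cur=HOME back=0 fwd=1
After 3 (forward): cur=G back=1 fwd=0
After 4 (visit(S)): cur=S back=2 fwd=0
After 5 (back): cur=G back=1 fwd=1
After 6 (back): cur=HOME back=0 fwd=2
After 7 (visit(W)): cur=W back=1 fwd=0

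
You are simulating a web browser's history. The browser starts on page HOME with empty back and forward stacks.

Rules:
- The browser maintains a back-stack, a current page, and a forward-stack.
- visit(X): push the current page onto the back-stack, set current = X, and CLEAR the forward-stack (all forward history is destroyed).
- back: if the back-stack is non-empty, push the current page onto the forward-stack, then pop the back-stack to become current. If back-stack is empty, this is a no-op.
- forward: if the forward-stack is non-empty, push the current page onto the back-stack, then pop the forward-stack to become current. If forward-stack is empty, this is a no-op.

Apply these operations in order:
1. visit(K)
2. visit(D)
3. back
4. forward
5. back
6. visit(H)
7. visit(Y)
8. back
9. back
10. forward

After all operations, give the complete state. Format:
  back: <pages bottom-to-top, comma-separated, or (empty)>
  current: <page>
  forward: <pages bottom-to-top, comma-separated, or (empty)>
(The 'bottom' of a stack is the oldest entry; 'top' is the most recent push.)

Answer: back: HOME,K
current: H
forward: Y

Derivation:
After 1 (visit(K)): cur=K back=1 fwd=0
After 2 (visit(D)): cur=D back=2 fwd=0
After 3 (back): cur=K back=1 fwd=1
After 4 (forward): cur=D back=2 fwd=0
After 5 (back): cur=K back=1 fwd=1
After 6 (visit(H)): cur=H back=2 fwd=0
After 7 (visit(Y)): cur=Y back=3 fwd=0
After 8 (back): cur=H back=2 fwd=1
After 9 (back): cur=K back=1 fwd=2
After 10 (forward): cur=H back=2 fwd=1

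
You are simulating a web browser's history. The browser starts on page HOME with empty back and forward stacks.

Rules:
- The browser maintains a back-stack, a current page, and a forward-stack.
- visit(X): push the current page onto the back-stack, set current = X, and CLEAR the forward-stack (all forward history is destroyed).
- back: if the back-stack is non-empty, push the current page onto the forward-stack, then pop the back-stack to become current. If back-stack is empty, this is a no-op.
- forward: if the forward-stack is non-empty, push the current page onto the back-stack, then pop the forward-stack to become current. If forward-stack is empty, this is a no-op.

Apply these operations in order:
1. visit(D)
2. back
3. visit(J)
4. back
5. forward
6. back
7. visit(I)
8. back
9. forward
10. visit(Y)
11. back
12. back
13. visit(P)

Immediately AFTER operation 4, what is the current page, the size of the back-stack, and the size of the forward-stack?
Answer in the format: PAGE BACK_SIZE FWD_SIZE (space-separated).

After 1 (visit(D)): cur=D back=1 fwd=0
After 2 (back): cur=HOME back=0 fwd=1
After 3 (visit(J)): cur=J back=1 fwd=0
After 4 (back): cur=HOME back=0 fwd=1

HOME 0 1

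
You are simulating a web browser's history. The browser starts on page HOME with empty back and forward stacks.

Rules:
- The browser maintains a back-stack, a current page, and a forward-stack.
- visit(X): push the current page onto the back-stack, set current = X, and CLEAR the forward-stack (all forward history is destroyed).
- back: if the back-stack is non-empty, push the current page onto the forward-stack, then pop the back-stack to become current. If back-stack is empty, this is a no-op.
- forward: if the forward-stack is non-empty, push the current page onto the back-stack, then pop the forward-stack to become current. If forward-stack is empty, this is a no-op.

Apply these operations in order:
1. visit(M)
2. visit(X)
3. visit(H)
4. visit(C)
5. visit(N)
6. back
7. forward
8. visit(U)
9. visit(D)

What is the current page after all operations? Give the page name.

After 1 (visit(M)): cur=M back=1 fwd=0
After 2 (visit(X)): cur=X back=2 fwd=0
After 3 (visit(H)): cur=H back=3 fwd=0
After 4 (visit(C)): cur=C back=4 fwd=0
After 5 (visit(N)): cur=N back=5 fwd=0
After 6 (back): cur=C back=4 fwd=1
After 7 (forward): cur=N back=5 fwd=0
After 8 (visit(U)): cur=U back=6 fwd=0
After 9 (visit(D)): cur=D back=7 fwd=0

Answer: D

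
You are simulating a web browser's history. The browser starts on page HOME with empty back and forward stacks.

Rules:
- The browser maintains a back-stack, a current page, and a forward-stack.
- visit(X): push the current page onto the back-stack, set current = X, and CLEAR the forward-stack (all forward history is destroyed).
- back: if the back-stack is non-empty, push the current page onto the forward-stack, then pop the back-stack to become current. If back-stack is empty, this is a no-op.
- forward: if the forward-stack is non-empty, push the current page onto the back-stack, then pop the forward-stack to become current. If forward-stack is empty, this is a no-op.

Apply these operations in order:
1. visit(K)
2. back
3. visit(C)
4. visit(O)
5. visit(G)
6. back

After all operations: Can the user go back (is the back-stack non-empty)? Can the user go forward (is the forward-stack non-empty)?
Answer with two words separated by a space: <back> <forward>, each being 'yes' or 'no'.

After 1 (visit(K)): cur=K back=1 fwd=0
After 2 (back): cur=HOME back=0 fwd=1
After 3 (visit(C)): cur=C back=1 fwd=0
After 4 (visit(O)): cur=O back=2 fwd=0
After 5 (visit(G)): cur=G back=3 fwd=0
After 6 (back): cur=O back=2 fwd=1

Answer: yes yes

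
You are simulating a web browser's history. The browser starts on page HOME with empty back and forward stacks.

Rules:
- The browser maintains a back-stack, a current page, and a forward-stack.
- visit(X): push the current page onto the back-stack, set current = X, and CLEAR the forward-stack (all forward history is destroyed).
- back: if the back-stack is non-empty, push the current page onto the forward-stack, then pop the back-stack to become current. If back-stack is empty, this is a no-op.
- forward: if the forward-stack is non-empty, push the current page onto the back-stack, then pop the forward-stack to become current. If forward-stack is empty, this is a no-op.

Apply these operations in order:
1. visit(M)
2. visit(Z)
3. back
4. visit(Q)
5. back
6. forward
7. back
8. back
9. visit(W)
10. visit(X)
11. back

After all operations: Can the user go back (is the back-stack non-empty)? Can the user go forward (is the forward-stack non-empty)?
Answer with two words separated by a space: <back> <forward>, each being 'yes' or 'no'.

After 1 (visit(M)): cur=M back=1 fwd=0
After 2 (visit(Z)): cur=Z back=2 fwd=0
After 3 (back): cur=M back=1 fwd=1
After 4 (visit(Q)): cur=Q back=2 fwd=0
After 5 (back): cur=M back=1 fwd=1
After 6 (forward): cur=Q back=2 fwd=0
After 7 (back): cur=M back=1 fwd=1
After 8 (back): cur=HOME back=0 fwd=2
After 9 (visit(W)): cur=W back=1 fwd=0
After 10 (visit(X)): cur=X back=2 fwd=0
After 11 (back): cur=W back=1 fwd=1

Answer: yes yes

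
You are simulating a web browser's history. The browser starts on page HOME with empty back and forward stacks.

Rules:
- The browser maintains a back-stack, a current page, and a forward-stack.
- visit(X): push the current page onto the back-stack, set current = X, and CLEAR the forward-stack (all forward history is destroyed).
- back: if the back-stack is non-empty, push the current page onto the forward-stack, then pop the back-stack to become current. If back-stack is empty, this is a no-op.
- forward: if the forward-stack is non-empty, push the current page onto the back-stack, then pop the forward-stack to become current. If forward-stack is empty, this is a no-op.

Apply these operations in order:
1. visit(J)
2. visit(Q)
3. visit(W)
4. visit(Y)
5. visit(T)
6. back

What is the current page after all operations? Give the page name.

After 1 (visit(J)): cur=J back=1 fwd=0
After 2 (visit(Q)): cur=Q back=2 fwd=0
After 3 (visit(W)): cur=W back=3 fwd=0
After 4 (visit(Y)): cur=Y back=4 fwd=0
After 5 (visit(T)): cur=T back=5 fwd=0
After 6 (back): cur=Y back=4 fwd=1

Answer: Y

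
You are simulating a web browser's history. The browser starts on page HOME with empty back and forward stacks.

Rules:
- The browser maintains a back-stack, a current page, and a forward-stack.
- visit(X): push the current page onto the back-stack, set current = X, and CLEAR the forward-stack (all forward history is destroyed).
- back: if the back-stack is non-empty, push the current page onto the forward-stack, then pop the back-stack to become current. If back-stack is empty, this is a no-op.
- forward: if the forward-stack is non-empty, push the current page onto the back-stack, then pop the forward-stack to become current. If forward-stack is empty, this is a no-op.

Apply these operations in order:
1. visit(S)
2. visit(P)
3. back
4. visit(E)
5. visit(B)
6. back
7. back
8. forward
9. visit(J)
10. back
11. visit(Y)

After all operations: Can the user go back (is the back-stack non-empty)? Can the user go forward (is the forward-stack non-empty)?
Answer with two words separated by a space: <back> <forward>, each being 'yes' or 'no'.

Answer: yes no

Derivation:
After 1 (visit(S)): cur=S back=1 fwd=0
After 2 (visit(P)): cur=P back=2 fwd=0
After 3 (back): cur=S back=1 fwd=1
After 4 (visit(E)): cur=E back=2 fwd=0
After 5 (visit(B)): cur=B back=3 fwd=0
After 6 (back): cur=E back=2 fwd=1
After 7 (back): cur=S back=1 fwd=2
After 8 (forward): cur=E back=2 fwd=1
After 9 (visit(J)): cur=J back=3 fwd=0
After 10 (back): cur=E back=2 fwd=1
After 11 (visit(Y)): cur=Y back=3 fwd=0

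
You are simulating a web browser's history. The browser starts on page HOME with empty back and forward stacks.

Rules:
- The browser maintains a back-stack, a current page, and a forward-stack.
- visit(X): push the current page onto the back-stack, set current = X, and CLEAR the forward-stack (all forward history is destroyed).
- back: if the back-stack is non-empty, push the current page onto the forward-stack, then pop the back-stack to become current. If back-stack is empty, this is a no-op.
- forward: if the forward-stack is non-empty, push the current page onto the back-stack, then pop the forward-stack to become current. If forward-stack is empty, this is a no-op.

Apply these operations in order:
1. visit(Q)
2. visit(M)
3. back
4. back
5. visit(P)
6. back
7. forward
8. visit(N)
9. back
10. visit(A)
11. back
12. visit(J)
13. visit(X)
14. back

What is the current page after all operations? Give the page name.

Answer: J

Derivation:
After 1 (visit(Q)): cur=Q back=1 fwd=0
After 2 (visit(M)): cur=M back=2 fwd=0
After 3 (back): cur=Q back=1 fwd=1
After 4 (back): cur=HOME back=0 fwd=2
After 5 (visit(P)): cur=P back=1 fwd=0
After 6 (back): cur=HOME back=0 fwd=1
After 7 (forward): cur=P back=1 fwd=0
After 8 (visit(N)): cur=N back=2 fwd=0
After 9 (back): cur=P back=1 fwd=1
After 10 (visit(A)): cur=A back=2 fwd=0
After 11 (back): cur=P back=1 fwd=1
After 12 (visit(J)): cur=J back=2 fwd=0
After 13 (visit(X)): cur=X back=3 fwd=0
After 14 (back): cur=J back=2 fwd=1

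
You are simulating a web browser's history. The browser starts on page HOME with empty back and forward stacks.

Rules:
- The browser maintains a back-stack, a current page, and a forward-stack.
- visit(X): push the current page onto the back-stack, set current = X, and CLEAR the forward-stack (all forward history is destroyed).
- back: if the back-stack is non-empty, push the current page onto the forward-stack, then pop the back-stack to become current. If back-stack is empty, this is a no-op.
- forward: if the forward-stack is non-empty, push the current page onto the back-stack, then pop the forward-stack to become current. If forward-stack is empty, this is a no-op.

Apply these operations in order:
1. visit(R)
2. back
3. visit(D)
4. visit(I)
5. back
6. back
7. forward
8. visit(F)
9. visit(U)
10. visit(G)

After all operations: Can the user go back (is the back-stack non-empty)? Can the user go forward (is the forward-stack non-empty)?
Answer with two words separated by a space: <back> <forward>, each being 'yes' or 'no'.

After 1 (visit(R)): cur=R back=1 fwd=0
After 2 (back): cur=HOME back=0 fwd=1
After 3 (visit(D)): cur=D back=1 fwd=0
After 4 (visit(I)): cur=I back=2 fwd=0
After 5 (back): cur=D back=1 fwd=1
After 6 (back): cur=HOME back=0 fwd=2
After 7 (forward): cur=D back=1 fwd=1
After 8 (visit(F)): cur=F back=2 fwd=0
After 9 (visit(U)): cur=U back=3 fwd=0
After 10 (visit(G)): cur=G back=4 fwd=0

Answer: yes no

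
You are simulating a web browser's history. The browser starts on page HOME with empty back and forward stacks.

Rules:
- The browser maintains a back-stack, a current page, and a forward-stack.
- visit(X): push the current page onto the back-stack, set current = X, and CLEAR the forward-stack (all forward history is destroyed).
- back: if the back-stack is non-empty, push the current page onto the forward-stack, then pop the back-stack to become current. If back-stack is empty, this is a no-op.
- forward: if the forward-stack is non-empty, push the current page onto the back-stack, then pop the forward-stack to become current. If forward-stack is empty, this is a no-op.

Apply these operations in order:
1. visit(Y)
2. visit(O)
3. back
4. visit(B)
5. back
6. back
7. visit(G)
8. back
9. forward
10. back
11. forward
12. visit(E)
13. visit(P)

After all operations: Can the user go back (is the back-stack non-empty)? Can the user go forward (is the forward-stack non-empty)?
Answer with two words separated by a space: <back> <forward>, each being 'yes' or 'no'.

Answer: yes no

Derivation:
After 1 (visit(Y)): cur=Y back=1 fwd=0
After 2 (visit(O)): cur=O back=2 fwd=0
After 3 (back): cur=Y back=1 fwd=1
After 4 (visit(B)): cur=B back=2 fwd=0
After 5 (back): cur=Y back=1 fwd=1
After 6 (back): cur=HOME back=0 fwd=2
After 7 (visit(G)): cur=G back=1 fwd=0
After 8 (back): cur=HOME back=0 fwd=1
After 9 (forward): cur=G back=1 fwd=0
After 10 (back): cur=HOME back=0 fwd=1
After 11 (forward): cur=G back=1 fwd=0
After 12 (visit(E)): cur=E back=2 fwd=0
After 13 (visit(P)): cur=P back=3 fwd=0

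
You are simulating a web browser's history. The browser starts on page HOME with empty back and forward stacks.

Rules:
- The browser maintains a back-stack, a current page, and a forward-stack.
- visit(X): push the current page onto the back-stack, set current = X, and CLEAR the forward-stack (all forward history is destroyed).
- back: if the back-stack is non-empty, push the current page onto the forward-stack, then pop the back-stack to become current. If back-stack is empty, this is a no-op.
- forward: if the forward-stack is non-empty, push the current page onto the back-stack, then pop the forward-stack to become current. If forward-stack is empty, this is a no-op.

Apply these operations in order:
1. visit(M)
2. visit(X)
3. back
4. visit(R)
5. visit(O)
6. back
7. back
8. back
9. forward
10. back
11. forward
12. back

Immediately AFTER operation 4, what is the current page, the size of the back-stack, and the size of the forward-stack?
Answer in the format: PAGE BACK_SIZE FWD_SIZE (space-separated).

After 1 (visit(M)): cur=M back=1 fwd=0
After 2 (visit(X)): cur=X back=2 fwd=0
After 3 (back): cur=M back=1 fwd=1
After 4 (visit(R)): cur=R back=2 fwd=0

R 2 0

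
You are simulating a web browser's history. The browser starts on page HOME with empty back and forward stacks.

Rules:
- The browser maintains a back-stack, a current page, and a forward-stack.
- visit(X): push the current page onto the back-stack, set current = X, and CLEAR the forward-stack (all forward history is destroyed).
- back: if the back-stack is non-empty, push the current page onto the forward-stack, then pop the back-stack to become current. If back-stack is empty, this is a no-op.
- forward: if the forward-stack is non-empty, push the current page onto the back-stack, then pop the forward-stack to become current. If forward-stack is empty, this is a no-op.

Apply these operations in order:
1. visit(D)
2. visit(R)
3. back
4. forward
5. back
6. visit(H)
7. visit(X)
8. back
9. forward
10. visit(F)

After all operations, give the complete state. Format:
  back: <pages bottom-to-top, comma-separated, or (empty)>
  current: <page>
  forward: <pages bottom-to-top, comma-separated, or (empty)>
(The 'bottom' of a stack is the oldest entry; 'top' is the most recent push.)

After 1 (visit(D)): cur=D back=1 fwd=0
After 2 (visit(R)): cur=R back=2 fwd=0
After 3 (back): cur=D back=1 fwd=1
After 4 (forward): cur=R back=2 fwd=0
After 5 (back): cur=D back=1 fwd=1
After 6 (visit(H)): cur=H back=2 fwd=0
After 7 (visit(X)): cur=X back=3 fwd=0
After 8 (back): cur=H back=2 fwd=1
After 9 (forward): cur=X back=3 fwd=0
After 10 (visit(F)): cur=F back=4 fwd=0

Answer: back: HOME,D,H,X
current: F
forward: (empty)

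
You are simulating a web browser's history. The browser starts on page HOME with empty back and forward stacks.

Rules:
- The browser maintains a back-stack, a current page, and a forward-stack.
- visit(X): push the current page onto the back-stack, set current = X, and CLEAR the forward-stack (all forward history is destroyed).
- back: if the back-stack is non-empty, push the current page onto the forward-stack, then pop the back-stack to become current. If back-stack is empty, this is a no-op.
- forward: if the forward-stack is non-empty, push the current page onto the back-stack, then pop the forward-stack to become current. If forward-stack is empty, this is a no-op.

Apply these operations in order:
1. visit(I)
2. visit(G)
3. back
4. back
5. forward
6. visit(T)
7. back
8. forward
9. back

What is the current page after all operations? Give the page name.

Answer: I

Derivation:
After 1 (visit(I)): cur=I back=1 fwd=0
After 2 (visit(G)): cur=G back=2 fwd=0
After 3 (back): cur=I back=1 fwd=1
After 4 (back): cur=HOME back=0 fwd=2
After 5 (forward): cur=I back=1 fwd=1
After 6 (visit(T)): cur=T back=2 fwd=0
After 7 (back): cur=I back=1 fwd=1
After 8 (forward): cur=T back=2 fwd=0
After 9 (back): cur=I back=1 fwd=1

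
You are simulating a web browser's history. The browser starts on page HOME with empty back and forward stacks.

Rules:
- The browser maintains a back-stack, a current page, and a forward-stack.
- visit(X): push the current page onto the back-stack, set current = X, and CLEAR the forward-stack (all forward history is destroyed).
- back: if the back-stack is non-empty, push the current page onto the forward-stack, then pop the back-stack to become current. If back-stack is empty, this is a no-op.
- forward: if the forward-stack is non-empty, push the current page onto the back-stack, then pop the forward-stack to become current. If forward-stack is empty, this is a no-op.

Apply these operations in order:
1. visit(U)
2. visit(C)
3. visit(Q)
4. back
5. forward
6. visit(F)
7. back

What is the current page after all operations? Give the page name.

Answer: Q

Derivation:
After 1 (visit(U)): cur=U back=1 fwd=0
After 2 (visit(C)): cur=C back=2 fwd=0
After 3 (visit(Q)): cur=Q back=3 fwd=0
After 4 (back): cur=C back=2 fwd=1
After 5 (forward): cur=Q back=3 fwd=0
After 6 (visit(F)): cur=F back=4 fwd=0
After 7 (back): cur=Q back=3 fwd=1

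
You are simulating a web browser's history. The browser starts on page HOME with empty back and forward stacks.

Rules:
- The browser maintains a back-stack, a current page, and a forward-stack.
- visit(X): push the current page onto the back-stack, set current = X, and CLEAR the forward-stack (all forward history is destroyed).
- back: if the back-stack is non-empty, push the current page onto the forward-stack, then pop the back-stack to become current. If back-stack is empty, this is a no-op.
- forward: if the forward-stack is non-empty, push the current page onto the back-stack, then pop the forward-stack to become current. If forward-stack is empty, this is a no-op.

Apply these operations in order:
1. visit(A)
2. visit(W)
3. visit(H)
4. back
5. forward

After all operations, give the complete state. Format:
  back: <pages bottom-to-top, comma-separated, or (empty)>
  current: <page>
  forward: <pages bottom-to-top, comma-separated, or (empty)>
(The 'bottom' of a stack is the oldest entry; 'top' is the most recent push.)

Answer: back: HOME,A,W
current: H
forward: (empty)

Derivation:
After 1 (visit(A)): cur=A back=1 fwd=0
After 2 (visit(W)): cur=W back=2 fwd=0
After 3 (visit(H)): cur=H back=3 fwd=0
After 4 (back): cur=W back=2 fwd=1
After 5 (forward): cur=H back=3 fwd=0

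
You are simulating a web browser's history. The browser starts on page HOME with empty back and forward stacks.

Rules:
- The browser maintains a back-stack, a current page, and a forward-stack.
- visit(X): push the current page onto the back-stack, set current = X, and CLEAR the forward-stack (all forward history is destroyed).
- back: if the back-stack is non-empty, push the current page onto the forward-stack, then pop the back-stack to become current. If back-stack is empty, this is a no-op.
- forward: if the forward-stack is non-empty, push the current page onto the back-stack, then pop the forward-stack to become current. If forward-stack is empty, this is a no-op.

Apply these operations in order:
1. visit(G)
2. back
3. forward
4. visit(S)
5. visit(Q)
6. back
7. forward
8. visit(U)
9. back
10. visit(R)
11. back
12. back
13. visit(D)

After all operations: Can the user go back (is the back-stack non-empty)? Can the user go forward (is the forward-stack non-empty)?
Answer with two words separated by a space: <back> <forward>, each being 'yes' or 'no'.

Answer: yes no

Derivation:
After 1 (visit(G)): cur=G back=1 fwd=0
After 2 (back): cur=HOME back=0 fwd=1
After 3 (forward): cur=G back=1 fwd=0
After 4 (visit(S)): cur=S back=2 fwd=0
After 5 (visit(Q)): cur=Q back=3 fwd=0
After 6 (back): cur=S back=2 fwd=1
After 7 (forward): cur=Q back=3 fwd=0
After 8 (visit(U)): cur=U back=4 fwd=0
After 9 (back): cur=Q back=3 fwd=1
After 10 (visit(R)): cur=R back=4 fwd=0
After 11 (back): cur=Q back=3 fwd=1
After 12 (back): cur=S back=2 fwd=2
After 13 (visit(D)): cur=D back=3 fwd=0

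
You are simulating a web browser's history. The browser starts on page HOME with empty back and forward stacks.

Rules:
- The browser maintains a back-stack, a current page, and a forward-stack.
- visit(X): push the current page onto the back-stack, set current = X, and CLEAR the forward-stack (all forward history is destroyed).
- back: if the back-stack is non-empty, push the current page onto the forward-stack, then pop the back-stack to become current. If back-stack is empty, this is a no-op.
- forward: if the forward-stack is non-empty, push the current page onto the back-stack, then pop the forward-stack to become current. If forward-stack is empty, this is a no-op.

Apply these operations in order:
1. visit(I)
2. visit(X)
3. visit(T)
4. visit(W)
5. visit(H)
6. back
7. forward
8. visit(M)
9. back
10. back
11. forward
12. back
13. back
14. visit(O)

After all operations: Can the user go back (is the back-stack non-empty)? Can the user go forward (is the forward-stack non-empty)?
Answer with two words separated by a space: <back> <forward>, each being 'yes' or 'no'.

Answer: yes no

Derivation:
After 1 (visit(I)): cur=I back=1 fwd=0
After 2 (visit(X)): cur=X back=2 fwd=0
After 3 (visit(T)): cur=T back=3 fwd=0
After 4 (visit(W)): cur=W back=4 fwd=0
After 5 (visit(H)): cur=H back=5 fwd=0
After 6 (back): cur=W back=4 fwd=1
After 7 (forward): cur=H back=5 fwd=0
After 8 (visit(M)): cur=M back=6 fwd=0
After 9 (back): cur=H back=5 fwd=1
After 10 (back): cur=W back=4 fwd=2
After 11 (forward): cur=H back=5 fwd=1
After 12 (back): cur=W back=4 fwd=2
After 13 (back): cur=T back=3 fwd=3
After 14 (visit(O)): cur=O back=4 fwd=0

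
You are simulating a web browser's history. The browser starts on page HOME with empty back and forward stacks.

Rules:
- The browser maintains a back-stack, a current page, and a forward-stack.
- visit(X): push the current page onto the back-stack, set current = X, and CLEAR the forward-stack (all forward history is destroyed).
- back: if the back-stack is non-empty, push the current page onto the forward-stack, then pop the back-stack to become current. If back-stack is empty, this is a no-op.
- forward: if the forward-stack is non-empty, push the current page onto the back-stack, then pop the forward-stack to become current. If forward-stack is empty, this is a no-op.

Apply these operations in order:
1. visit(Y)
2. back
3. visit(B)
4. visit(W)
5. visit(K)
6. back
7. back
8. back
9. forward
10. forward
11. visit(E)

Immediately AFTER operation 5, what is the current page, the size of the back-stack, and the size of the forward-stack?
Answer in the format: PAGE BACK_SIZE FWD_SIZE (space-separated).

After 1 (visit(Y)): cur=Y back=1 fwd=0
After 2 (back): cur=HOME back=0 fwd=1
After 3 (visit(B)): cur=B back=1 fwd=0
After 4 (visit(W)): cur=W back=2 fwd=0
After 5 (visit(K)): cur=K back=3 fwd=0

K 3 0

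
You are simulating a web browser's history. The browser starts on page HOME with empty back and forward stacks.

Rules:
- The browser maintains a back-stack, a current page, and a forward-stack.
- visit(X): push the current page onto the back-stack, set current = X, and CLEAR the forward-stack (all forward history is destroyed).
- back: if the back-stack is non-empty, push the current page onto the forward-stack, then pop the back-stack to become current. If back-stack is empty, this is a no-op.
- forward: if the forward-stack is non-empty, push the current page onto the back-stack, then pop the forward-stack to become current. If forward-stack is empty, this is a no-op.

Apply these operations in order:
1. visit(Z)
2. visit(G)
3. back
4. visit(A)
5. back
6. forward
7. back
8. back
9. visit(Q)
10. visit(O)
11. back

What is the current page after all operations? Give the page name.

Answer: Q

Derivation:
After 1 (visit(Z)): cur=Z back=1 fwd=0
After 2 (visit(G)): cur=G back=2 fwd=0
After 3 (back): cur=Z back=1 fwd=1
After 4 (visit(A)): cur=A back=2 fwd=0
After 5 (back): cur=Z back=1 fwd=1
After 6 (forward): cur=A back=2 fwd=0
After 7 (back): cur=Z back=1 fwd=1
After 8 (back): cur=HOME back=0 fwd=2
After 9 (visit(Q)): cur=Q back=1 fwd=0
After 10 (visit(O)): cur=O back=2 fwd=0
After 11 (back): cur=Q back=1 fwd=1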